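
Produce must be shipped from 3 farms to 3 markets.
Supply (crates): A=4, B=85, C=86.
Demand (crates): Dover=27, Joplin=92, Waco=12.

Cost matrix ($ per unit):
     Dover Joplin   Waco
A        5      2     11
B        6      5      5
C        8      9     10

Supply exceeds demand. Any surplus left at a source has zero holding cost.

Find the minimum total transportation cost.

An optimal shipping plan:
  A->Joplin: 4 × $2 = $8
  B->Joplin: 73 × $5 = $365
  B->Waco: 12 × $5 = $60
  C->Dover: 27 × $8 = $216
  C->Joplin: 15 × $9 = $135
Total = 8 + 365 + 60 + 216 + 135 = $784.
(Supply check: A ships 4; B ships 85; C ships 42.)

784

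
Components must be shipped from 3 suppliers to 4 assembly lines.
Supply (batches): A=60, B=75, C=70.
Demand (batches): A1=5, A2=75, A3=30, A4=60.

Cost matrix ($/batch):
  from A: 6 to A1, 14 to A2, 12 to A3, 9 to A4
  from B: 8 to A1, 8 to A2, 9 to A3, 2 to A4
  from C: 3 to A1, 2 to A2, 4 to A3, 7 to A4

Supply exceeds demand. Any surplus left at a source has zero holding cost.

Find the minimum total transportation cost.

One minimum-cost allocation:
  A to A1: 5 batches
  A to A3: 20 batches
  B to A2: 5 batches
  B to A3: 10 batches
  B to A4: 60 batches
  C to A2: 70 batches
Total cost = $660.

660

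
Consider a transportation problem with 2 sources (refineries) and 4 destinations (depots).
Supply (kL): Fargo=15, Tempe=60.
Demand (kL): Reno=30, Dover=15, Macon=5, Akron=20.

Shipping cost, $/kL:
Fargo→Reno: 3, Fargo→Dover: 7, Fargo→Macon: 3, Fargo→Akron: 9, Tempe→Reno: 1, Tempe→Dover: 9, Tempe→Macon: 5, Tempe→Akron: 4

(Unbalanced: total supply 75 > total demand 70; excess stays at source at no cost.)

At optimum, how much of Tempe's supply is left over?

Minimum-cost shipments:
  Fargo–Dover: 15 × $7 = $105
  Tempe–Reno: 30 × $1 = $30
  Tempe–Macon: 5 × $5 = $25
  Tempe–Akron: 20 × $4 = $80
Total cost = $240.
Tempe ships 55 of its 60, leaving 5.

5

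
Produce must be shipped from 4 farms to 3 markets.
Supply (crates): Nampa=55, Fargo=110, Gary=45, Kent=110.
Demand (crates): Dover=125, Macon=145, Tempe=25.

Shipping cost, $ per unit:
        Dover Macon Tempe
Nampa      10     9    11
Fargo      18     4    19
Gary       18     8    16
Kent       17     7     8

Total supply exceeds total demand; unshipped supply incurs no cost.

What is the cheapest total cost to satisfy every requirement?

2645

An optimal shipping plan:
  Nampa to Dover: 55 × $10 = $550
  Fargo to Macon: 110 × $4 = $440
  Gary to Dover: 20 × $18 = $360
  Kent to Dover: 50 × $17 = $850
  Kent to Macon: 35 × $7 = $245
  Kent to Tempe: 25 × $8 = $200
Total = 550 + 440 + 360 + 850 + 245 + 200 = $2645.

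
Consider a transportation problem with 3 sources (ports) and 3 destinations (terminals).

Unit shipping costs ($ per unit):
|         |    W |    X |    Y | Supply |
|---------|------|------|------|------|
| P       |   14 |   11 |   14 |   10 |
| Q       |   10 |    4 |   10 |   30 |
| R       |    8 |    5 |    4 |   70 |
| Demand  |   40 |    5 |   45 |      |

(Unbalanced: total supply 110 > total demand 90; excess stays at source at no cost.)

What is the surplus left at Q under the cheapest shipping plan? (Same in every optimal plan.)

Minimum-cost shipments:
  Q–W: 15 × $10 = $150
  Q–X: 5 × $4 = $20
  R–W: 25 × $8 = $200
  R–Y: 45 × $4 = $180
Total cost = $550.
Q ships 20 of its 30, leaving 10.

10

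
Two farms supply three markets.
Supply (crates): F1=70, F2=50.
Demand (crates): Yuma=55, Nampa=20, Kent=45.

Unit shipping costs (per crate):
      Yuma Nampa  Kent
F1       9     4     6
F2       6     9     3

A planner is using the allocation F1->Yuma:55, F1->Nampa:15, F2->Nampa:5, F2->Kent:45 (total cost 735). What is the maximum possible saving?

Current plan cost = 55·9 + 15·4 + 5·9 + 45·3 = 735.
Optimal plan:
  F1→Yuma: 5 crates
  F1→Nampa: 20 crates
  F1→Kent: 45 crates
  F2→Yuma: 50 crates
Optimal cost = 695.
Saving = 735 − 695 = 40.

40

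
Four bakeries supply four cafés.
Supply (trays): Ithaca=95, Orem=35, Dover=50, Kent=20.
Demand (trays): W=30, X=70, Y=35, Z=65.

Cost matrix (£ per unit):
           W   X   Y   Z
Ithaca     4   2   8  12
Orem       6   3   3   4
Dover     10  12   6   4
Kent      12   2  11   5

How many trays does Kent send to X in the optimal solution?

5

Solving gives:
  Ithaca→W: 30 × £4 = £120
  Ithaca→X: 65 × £2 = £130
  Orem→Y: 35 × £3 = £105
  Dover→Z: 50 × £4 = £200
  Kent→X: 5 × £2 = £10
  Kent→Z: 15 × £5 = £75
Total cost = £640.
So Kent→X carries 5 trays.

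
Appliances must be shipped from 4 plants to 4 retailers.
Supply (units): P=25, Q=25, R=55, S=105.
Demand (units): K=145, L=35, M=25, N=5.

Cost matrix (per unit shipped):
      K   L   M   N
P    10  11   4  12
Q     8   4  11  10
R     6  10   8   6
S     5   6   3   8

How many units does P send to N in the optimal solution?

0

Solving gives:
  P→M: 25 units
  Q→L: 25 units
  R→K: 50 units
  R→N: 5 units
  S→K: 95 units
  S→L: 10 units
Total cost = 1065.
The route P→N is not used.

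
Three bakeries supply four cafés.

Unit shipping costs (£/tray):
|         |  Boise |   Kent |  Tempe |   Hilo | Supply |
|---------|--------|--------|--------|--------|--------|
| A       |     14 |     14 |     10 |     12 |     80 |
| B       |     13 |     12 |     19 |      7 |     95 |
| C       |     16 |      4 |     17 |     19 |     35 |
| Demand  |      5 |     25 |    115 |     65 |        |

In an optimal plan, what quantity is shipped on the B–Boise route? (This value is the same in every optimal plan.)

The minimum-cost plan:
  A→Tempe: 80 × £10 = £800
  B→Boise: 5 × £13 = £65
  B→Tempe: 25 × £19 = £475
  B→Hilo: 65 × £7 = £455
  C→Kent: 25 × £4 = £100
  C→Tempe: 10 × £17 = £170
Total cost = £2065.
So B→Boise carries 5 trays.

5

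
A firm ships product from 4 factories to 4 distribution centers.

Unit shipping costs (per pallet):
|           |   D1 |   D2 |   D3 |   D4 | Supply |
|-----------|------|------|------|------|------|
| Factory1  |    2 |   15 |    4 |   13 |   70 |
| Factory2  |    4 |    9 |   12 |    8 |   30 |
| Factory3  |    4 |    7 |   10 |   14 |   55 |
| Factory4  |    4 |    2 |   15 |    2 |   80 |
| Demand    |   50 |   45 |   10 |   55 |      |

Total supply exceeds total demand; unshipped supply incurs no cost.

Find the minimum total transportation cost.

Optimal allocation:
  Factory1 to D1: 50 × 2 = 100
  Factory1 to D3: 10 × 4 = 40
  Factory3 to D2: 20 × 7 = 140
  Factory4 to D2: 25 × 2 = 50
  Factory4 to D4: 55 × 2 = 110
Total = 100 + 40 + 140 + 50 + 110 = 440.
(Supply check: Factory1 ships 60; Factory2 ships 0; Factory3 ships 20; Factory4 ships 80.)

440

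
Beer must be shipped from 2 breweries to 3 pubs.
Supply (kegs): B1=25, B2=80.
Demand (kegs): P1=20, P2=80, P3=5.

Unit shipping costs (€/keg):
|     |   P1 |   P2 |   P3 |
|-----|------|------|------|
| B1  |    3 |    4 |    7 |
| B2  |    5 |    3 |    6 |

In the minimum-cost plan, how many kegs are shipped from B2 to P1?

0

Optimal shipments:
  B1→P1: 20 × €3 = €60
  B1→P3: 5 × €7 = €35
  B2→P2: 80 × €3 = €240
Total cost = €335.
The route B2→P1 is not used.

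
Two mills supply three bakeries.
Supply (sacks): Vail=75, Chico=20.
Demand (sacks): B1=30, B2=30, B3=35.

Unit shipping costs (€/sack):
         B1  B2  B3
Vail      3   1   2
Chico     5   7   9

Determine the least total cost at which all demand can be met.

230

An optimal shipping plan:
  Vail→B1: 10 × €3 = €30
  Vail→B2: 30 × €1 = €30
  Vail→B3: 35 × €2 = €70
  Chico→B1: 20 × €5 = €100
Total = 30 + 30 + 70 + 100 = €230.
(Supply check: Vail ships 75; Chico ships 20.)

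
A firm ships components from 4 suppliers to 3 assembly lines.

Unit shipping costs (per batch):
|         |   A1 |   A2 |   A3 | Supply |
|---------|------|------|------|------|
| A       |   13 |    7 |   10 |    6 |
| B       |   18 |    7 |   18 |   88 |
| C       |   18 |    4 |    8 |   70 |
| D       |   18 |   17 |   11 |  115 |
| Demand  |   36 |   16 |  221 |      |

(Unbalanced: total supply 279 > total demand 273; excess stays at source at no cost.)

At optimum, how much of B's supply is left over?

Minimum-cost shipments:
  A→A3: 6 batches
  B→A1: 36 batches
  B→A2: 16 batches
  B→A3: 30 batches
  C→A3: 70 batches
  D→A3: 115 batches
Total cost = 3185.
B ships 82 of its 88, leaving 6.

6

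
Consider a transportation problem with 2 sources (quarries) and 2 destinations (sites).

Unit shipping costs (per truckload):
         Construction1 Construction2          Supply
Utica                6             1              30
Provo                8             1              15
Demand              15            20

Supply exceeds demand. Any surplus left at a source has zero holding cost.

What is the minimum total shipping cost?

An optimal shipping plan:
  Utica->Construction1: 15 × 6 = 90
  Utica->Construction2: 15 × 1 = 15
  Provo->Construction2: 5 × 1 = 5
Total = 90 + 15 + 5 = 110.

110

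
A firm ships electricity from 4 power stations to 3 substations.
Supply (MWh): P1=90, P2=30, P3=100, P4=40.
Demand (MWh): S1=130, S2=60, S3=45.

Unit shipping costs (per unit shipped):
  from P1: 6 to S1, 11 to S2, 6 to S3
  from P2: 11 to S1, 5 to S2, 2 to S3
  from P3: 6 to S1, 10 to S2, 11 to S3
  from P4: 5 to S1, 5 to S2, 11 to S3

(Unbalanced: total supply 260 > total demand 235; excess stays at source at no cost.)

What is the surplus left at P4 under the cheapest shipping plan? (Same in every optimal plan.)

Minimum-cost shipments:
  P1 to S1: 30 × 6 = 180
  P1 to S3: 35 × 6 = 210
  P2 to S2: 20 × 5 = 100
  P2 to S3: 10 × 2 = 20
  P3 to S1: 100 × 6 = 600
  P4 to S2: 40 × 5 = 200
Total cost = 1310.
P4 ships 40 of its 40, leaving 0.

0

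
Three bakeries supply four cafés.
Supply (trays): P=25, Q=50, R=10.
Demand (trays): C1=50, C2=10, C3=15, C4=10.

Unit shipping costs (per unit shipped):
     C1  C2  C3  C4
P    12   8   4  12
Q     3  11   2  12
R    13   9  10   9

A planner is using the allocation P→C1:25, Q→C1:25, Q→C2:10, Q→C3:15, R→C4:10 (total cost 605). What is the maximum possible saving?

225

Current plan cost = 25·12 + 25·3 + 10·11 + 15·2 + 10·9 = 605.
Optimal plan:
  P→C2: 10 trays
  P→C3: 15 trays
  Q→C1: 50 trays
  R→C4: 10 trays
Optimal cost = 380.
Saving = 605 − 380 = 225.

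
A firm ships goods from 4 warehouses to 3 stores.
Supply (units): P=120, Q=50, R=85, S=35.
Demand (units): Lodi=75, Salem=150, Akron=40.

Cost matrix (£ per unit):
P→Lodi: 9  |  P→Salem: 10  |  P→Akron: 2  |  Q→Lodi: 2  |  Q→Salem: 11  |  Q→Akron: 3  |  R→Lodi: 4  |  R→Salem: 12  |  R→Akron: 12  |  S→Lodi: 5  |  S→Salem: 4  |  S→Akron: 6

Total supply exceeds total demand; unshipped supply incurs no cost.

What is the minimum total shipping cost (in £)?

One minimum-cost allocation:
  P to Salem: 80 × £10 = £800
  P to Akron: 40 × £2 = £80
  Q to Lodi: 50 × £2 = £100
  R to Lodi: 25 × £4 = £100
  R to Salem: 35 × £12 = £420
  S to Salem: 35 × £4 = £140
Total = 800 + 80 + 100 + 100 + 420 + 140 = £1640.
(Supply check: P ships 120; Q ships 50; R ships 60; S ships 35.)

1640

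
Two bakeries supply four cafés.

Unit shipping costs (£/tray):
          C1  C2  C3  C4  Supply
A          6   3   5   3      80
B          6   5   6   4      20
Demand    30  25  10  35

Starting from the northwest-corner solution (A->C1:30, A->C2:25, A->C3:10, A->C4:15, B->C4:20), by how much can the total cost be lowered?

20

Current plan cost = 30·6 + 25·3 + 10·5 + 15·3 + 20·4 = £430.
Optimal plan:
  A–C1: 10 trays
  A–C2: 25 trays
  A–C3: 10 trays
  A–C4: 35 trays
  B–C1: 20 trays
Optimal cost = £410.
Saving = 430 − 410 = £20.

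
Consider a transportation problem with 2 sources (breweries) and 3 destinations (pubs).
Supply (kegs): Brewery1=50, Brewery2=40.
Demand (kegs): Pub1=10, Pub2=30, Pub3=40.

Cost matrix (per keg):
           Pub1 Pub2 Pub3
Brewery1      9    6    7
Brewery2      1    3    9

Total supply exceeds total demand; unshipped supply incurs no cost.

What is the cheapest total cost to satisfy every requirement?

One minimum-cost allocation:
  Brewery1->Pub3: 40 × 7 = 280
  Brewery2->Pub1: 10 × 1 = 10
  Brewery2->Pub2: 30 × 3 = 90
Total = 280 + 10 + 90 = 380.

380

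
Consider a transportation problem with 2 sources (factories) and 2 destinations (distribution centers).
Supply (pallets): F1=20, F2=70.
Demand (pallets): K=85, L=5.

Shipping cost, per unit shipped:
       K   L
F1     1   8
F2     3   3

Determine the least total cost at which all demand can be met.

One minimum-cost allocation:
  F1->K: 20 × 1 = 20
  F2->K: 65 × 3 = 195
  F2->L: 5 × 3 = 15
Total = 20 + 195 + 15 = 230.

230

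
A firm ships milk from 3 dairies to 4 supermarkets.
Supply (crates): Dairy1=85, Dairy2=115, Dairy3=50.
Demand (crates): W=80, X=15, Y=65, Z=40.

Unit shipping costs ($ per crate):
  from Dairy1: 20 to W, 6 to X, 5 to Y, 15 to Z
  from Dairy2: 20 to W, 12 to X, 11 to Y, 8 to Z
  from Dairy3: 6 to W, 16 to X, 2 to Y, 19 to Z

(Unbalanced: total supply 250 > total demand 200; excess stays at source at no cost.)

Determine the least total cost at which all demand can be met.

A cheapest plan:
  Dairy1->X: 15 × $6 = $90
  Dairy1->Y: 65 × $5 = $325
  Dairy2->W: 30 × $20 = $600
  Dairy2->Z: 40 × $8 = $320
  Dairy3->W: 50 × $6 = $300
Total = 90 + 325 + 600 + 320 + 300 = $1635.

1635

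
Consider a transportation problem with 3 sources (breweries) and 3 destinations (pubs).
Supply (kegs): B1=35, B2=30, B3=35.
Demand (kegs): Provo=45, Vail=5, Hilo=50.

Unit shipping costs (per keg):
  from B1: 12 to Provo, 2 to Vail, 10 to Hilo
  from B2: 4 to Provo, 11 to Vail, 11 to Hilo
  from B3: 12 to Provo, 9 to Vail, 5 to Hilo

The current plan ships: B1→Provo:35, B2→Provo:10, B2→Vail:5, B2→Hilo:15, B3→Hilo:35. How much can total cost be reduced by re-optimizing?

Current plan cost = 35·12 + 10·4 + 5·11 + 15·11 + 35·5 = 855.
Optimal plan:
  B1->Provo: 15 kegs
  B1->Vail: 5 kegs
  B1->Hilo: 15 kegs
  B2->Provo: 30 kegs
  B3->Hilo: 35 kegs
Optimal cost = 635.
Saving = 855 − 635 = 220.

220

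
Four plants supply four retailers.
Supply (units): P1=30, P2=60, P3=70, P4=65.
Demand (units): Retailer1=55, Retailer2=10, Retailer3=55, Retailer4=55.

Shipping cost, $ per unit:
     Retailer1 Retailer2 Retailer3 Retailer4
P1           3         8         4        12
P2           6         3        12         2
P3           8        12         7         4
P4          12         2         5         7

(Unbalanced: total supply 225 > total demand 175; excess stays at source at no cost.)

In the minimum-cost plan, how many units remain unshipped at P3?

50

Minimum-cost shipments:
  P1 to Retailer1: 30 × $3 = $90
  P2 to Retailer1: 25 × $6 = $150
  P2 to Retailer4: 35 × $2 = $70
  P3 to Retailer4: 20 × $4 = $80
  P4 to Retailer2: 10 × $2 = $20
  P4 to Retailer3: 55 × $5 = $275
Total cost = $685.
P3 ships 20 of its 70, leaving 50.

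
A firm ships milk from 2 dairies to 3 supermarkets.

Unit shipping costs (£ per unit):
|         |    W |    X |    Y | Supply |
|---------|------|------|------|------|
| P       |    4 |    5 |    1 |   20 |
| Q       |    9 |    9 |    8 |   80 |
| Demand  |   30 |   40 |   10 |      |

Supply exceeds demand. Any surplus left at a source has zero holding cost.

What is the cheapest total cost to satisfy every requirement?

A cheapest plan:
  P–W: 10 × £4 = £40
  P–Y: 10 × £1 = £10
  Q–W: 20 × £9 = £180
  Q–X: 40 × £9 = £360
Total = 40 + 10 + 180 + 360 = £590.

590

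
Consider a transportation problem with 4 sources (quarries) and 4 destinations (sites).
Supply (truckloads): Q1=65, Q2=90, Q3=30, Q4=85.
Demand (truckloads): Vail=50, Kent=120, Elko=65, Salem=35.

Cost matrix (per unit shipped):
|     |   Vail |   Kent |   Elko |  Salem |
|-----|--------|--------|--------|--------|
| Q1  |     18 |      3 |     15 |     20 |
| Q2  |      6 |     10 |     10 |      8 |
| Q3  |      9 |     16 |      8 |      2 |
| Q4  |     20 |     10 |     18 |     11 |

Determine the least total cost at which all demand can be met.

1985

A cheapest plan:
  Q1->Kent: 65 × 3 = 195
  Q2->Vail: 50 × 6 = 300
  Q2->Elko: 40 × 10 = 400
  Q3->Elko: 25 × 8 = 200
  Q3->Salem: 5 × 2 = 10
  Q4->Kent: 55 × 10 = 550
  Q4->Salem: 30 × 11 = 330
Total = 195 + 300 + 400 + 200 + 10 + 550 + 330 = 1985.
(Supply check: Q1 ships 65; Q2 ships 90; Q3 ships 30; Q4 ships 85.)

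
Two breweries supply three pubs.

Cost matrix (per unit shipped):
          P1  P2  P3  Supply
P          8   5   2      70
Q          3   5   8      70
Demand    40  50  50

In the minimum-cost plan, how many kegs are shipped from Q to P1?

40

Optimal shipments:
  P–P2: 20 × 5 = 100
  P–P3: 50 × 2 = 100
  Q–P1: 40 × 3 = 120
  Q–P2: 30 × 5 = 150
Total cost = 470.
So Q→P1 carries 40 kegs.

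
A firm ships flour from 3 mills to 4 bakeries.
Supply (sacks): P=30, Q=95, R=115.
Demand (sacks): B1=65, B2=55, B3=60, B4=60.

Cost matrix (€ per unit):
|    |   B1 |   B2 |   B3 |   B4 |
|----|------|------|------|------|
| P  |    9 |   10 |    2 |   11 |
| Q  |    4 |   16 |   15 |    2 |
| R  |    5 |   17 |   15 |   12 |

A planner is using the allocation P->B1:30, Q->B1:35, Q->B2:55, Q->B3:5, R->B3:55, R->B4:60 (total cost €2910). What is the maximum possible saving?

1055

Current plan cost = 30·9 + 35·4 + 55·16 + 5·15 + 55·15 + 60·12 = €2910.
Optimal plan:
  P→B3: 30 × €2 = €60
  Q→B2: 35 × €16 = €560
  Q→B4: 60 × €2 = €120
  R→B1: 65 × €5 = €325
  R→B2: 20 × €17 = €340
  R→B3: 30 × €15 = €450
Optimal cost = €1855.
Saving = 2910 − 1855 = €1055.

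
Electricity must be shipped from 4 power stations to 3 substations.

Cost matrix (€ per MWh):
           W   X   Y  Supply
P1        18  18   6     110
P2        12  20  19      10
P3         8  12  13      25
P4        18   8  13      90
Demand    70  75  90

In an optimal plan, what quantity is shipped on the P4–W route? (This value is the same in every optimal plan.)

Optimal shipments:
  P1 to W: 20 × €18 = €360
  P1 to Y: 90 × €6 = €540
  P2 to W: 10 × €12 = €120
  P3 to W: 25 × €8 = €200
  P4 to W: 15 × €18 = €270
  P4 to X: 75 × €8 = €600
Total cost = €2090.
So P4→W carries 15 MWh.

15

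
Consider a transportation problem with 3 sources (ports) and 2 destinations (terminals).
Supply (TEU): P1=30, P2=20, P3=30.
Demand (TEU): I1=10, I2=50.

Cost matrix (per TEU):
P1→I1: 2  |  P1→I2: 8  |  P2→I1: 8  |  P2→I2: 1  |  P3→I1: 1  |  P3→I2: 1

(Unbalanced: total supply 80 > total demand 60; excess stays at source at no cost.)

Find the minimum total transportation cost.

70

An optimal shipping plan:
  P1→I1: 10 TEU
  P2→I2: 20 TEU
  P3→I2: 30 TEU
Total cost = 70.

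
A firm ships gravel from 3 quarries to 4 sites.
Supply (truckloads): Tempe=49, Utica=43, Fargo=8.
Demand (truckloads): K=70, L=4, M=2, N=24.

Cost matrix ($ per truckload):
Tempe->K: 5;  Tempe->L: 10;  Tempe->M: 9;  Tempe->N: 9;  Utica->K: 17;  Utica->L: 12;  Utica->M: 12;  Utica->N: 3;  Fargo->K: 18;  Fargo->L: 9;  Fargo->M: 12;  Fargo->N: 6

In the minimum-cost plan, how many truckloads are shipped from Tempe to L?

Optimal shipments:
  Tempe→K: 49 × $5 = $245
  Utica→K: 19 × $17 = $323
  Utica→N: 24 × $3 = $72
  Fargo→K: 2 × $18 = $36
  Fargo→L: 4 × $9 = $36
  Fargo→M: 2 × $12 = $24
Total cost = $736.
The route Tempe→L is not used.

0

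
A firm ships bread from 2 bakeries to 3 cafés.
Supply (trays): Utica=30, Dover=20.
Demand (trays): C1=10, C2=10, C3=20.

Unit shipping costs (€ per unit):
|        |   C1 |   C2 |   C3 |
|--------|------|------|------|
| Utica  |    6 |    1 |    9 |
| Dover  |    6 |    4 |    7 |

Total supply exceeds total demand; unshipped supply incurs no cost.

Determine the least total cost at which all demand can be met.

Optimal allocation:
  Utica→C1: 10 × €6 = €60
  Utica→C2: 10 × €1 = €10
  Dover→C3: 20 × €7 = €140
Total = 60 + 10 + 140 = €210.

210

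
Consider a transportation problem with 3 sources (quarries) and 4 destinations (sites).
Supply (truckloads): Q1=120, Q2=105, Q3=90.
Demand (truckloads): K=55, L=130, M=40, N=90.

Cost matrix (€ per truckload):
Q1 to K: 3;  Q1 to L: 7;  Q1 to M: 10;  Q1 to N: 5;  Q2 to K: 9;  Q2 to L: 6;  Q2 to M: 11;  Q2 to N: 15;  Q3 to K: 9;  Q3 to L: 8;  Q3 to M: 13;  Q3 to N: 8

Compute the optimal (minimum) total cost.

An optimal shipping plan:
  Q1->K: 55 × €3 = €165
  Q1->N: 65 × €5 = €325
  Q2->L: 105 × €6 = €630
  Q3->L: 25 × €8 = €200
  Q3->M: 40 × €13 = €520
  Q3->N: 25 × €8 = €200
Total = 165 + 325 + 630 + 200 + 520 + 200 = €2040.

2040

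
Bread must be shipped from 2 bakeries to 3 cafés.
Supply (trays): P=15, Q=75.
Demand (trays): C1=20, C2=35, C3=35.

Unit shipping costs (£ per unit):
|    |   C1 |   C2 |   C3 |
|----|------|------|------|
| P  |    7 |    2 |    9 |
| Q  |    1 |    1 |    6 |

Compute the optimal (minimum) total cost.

A cheapest plan:
  P to C2: 15 trays
  Q to C1: 20 trays
  Q to C2: 20 trays
  Q to C3: 35 trays
Total cost = £280.
(Supply check: P ships 15; Q ships 75.)

280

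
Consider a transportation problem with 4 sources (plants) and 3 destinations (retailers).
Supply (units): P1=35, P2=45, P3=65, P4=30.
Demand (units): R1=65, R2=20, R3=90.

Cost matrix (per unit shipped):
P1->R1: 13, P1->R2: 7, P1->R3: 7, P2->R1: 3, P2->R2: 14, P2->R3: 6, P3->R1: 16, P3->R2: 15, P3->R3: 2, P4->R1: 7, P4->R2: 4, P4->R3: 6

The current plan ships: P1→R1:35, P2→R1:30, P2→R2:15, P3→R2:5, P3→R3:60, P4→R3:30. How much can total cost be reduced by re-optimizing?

440

Current plan cost = 35·13 + 30·3 + 15·14 + 5·15 + 60·2 + 30·6 = 1130.
Optimal plan:
  P1–R2: 10 × 7 = 70
  P1–R3: 25 × 7 = 175
  P2–R1: 45 × 3 = 135
  P3–R3: 65 × 2 = 130
  P4–R1: 20 × 7 = 140
  P4–R2: 10 × 4 = 40
Optimal cost = 690.
Saving = 1130 − 690 = 440.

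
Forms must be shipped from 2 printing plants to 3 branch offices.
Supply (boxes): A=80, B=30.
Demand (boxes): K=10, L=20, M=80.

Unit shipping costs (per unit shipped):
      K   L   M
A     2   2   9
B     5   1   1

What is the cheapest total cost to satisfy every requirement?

540

One minimum-cost allocation:
  A->K: 10 boxes
  A->L: 20 boxes
  A->M: 50 boxes
  B->M: 30 boxes
Total cost = 540.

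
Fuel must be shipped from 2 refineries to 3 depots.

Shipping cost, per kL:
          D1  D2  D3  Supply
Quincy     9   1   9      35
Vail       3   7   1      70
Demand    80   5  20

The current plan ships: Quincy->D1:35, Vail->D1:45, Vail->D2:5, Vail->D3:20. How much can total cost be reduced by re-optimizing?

60

Current plan cost = 35·9 + 45·3 + 5·7 + 20·1 = 505.
Optimal plan:
  Quincy->D1: 30 × 9 = 270
  Quincy->D2: 5 × 1 = 5
  Vail->D1: 50 × 3 = 150
  Vail->D3: 20 × 1 = 20
Optimal cost = 445.
Saving = 505 − 445 = 60.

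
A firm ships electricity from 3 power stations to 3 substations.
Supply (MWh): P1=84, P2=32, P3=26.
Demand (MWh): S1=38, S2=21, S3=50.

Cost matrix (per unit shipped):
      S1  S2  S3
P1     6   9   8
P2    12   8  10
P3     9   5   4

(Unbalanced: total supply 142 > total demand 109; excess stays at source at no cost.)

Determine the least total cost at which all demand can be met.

An optimal shipping plan:
  P1–S1: 38 MWh
  P1–S3: 24 MWh
  P2–S2: 21 MWh
  P3–S3: 26 MWh
Total cost = 692.

692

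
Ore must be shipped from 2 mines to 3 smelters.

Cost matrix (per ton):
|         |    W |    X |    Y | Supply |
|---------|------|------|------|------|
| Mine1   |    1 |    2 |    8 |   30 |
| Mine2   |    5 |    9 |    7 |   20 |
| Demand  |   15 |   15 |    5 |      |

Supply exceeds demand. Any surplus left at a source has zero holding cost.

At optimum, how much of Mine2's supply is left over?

Minimum-cost shipments:
  Mine1 to W: 15 tons
  Mine1 to X: 15 tons
  Mine2 to Y: 5 tons
Total cost = 80.
Mine2 ships 5 of its 20, leaving 15.

15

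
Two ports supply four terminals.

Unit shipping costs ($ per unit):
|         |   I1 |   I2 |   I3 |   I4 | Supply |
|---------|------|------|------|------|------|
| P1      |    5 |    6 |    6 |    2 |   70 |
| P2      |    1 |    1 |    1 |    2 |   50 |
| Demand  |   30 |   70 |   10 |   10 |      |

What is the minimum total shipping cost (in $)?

One minimum-cost allocation:
  P1→I1: 30 TEU
  P1→I2: 20 TEU
  P1→I3: 10 TEU
  P1→I4: 10 TEU
  P2→I2: 50 TEU
Total cost = $400.

400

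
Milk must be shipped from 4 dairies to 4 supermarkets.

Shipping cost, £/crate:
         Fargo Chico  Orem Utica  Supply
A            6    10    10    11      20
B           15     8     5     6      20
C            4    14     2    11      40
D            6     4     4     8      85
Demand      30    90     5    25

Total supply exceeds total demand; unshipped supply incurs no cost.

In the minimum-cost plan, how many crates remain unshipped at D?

An optimal plan:
  A→Chico: 5 crates
  A→Utica: 5 crates
  B→Utica: 20 crates
  C→Fargo: 30 crates
  C→Orem: 5 crates
  D→Chico: 85 crates
Total cost = £695.
D ships 85 of its 85, leaving 0.

0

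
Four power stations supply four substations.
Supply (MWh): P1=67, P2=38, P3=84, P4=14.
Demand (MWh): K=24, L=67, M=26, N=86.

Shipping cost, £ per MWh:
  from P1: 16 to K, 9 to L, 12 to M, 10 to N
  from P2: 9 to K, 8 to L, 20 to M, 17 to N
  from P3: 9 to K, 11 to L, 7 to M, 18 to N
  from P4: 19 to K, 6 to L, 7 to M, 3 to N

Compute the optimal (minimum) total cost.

1823

An optimal shipping plan:
  P1→N: 67 × £10 = £670
  P2→L: 38 × £8 = £304
  P3→K: 24 × £9 = £216
  P3→L: 29 × £11 = £319
  P3→M: 26 × £7 = £182
  P3→N: 5 × £18 = £90
  P4→N: 14 × £3 = £42
Total = 670 + 304 + 216 + 319 + 182 + 90 + 42 = £1823.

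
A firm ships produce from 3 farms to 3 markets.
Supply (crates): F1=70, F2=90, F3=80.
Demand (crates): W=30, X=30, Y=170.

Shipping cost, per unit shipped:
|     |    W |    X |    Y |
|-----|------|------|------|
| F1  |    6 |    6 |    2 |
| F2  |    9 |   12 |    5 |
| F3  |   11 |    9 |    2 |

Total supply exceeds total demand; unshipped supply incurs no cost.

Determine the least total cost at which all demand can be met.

940

A cheapest plan:
  F1 to X: 30 × 6 = 180
  F1 to Y: 40 × 2 = 80
  F2 to W: 30 × 9 = 270
  F2 to Y: 50 × 5 = 250
  F3 to Y: 80 × 2 = 160
Total = 180 + 80 + 270 + 250 + 160 = 940.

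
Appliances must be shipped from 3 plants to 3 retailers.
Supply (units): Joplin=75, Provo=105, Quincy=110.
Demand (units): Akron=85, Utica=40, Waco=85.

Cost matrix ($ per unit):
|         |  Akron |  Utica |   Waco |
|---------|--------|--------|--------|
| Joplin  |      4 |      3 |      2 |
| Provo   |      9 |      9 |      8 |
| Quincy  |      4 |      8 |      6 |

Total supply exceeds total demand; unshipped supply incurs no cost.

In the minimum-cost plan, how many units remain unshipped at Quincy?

0

Minimum-cost shipments:
  Joplin->Utica: 40 × $3 = $120
  Joplin->Waco: 35 × $2 = $70
  Provo->Waco: 25 × $8 = $200
  Quincy->Akron: 85 × $4 = $340
  Quincy->Waco: 25 × $6 = $150
Total cost = $880.
Quincy ships 110 of its 110, leaving 0.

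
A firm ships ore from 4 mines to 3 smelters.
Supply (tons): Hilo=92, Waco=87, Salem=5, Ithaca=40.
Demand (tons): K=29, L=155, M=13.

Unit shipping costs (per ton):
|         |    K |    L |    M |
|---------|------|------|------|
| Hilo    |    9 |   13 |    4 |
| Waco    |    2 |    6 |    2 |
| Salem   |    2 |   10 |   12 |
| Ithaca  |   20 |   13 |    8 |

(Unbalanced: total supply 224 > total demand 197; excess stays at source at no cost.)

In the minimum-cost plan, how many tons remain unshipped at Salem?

An optimal plan:
  Hilo→L: 79 tons
  Hilo→M: 13 tons
  Waco→K: 24 tons
  Waco→L: 63 tons
  Salem→K: 5 tons
  Ithaca→L: 13 tons
Total cost = 1684.
Salem ships 5 of its 5, leaving 0.

0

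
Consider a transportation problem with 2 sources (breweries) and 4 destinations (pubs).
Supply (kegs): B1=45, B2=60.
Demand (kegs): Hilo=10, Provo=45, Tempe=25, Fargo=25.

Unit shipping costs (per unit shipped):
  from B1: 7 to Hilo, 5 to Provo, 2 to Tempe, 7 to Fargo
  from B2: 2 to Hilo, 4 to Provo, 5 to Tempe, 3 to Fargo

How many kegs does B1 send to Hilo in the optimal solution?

0

Optimal shipments:
  B1→Provo: 20 kegs
  B1→Tempe: 25 kegs
  B2→Hilo: 10 kegs
  B2→Provo: 25 kegs
  B2→Fargo: 25 kegs
Total cost = 345.
The route B1→Hilo is not used.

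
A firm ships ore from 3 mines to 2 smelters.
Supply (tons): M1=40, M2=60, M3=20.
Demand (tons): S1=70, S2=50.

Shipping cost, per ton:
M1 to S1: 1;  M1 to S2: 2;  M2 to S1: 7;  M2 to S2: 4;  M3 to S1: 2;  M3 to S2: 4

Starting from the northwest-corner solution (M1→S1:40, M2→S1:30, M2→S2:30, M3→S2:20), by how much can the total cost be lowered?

Current plan cost = 40·1 + 30·7 + 30·4 + 20·4 = 450.
Optimal plan:
  M1->S1: 40 × 1 = 40
  M2->S1: 10 × 7 = 70
  M2->S2: 50 × 4 = 200
  M3->S1: 20 × 2 = 40
Optimal cost = 350.
Saving = 450 − 350 = 100.

100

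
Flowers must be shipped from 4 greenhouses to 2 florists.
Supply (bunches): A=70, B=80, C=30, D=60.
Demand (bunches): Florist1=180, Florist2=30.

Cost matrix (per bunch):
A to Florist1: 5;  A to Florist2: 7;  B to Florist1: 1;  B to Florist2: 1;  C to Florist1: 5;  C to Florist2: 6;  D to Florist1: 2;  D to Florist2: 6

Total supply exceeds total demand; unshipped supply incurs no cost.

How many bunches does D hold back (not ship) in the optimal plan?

An optimal plan:
  A→Florist1: 40 × 5 = 200
  B→Florist1: 50 × 1 = 50
  B→Florist2: 30 × 1 = 30
  C→Florist1: 30 × 5 = 150
  D→Florist1: 60 × 2 = 120
Total cost = 550.
D ships 60 of its 60, leaving 0.

0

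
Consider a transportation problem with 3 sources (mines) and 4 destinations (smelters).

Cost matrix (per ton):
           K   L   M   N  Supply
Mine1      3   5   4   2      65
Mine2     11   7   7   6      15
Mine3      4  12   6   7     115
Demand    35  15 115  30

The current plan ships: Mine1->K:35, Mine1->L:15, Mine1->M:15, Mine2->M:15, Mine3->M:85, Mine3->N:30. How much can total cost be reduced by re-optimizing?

140

Current plan cost = 35·3 + 15·5 + 15·4 + 15·7 + 85·6 + 30·7 = 1065.
Optimal plan:
  Mine1–M: 35 × 4 = 140
  Mine1–N: 30 × 2 = 60
  Mine2–L: 15 × 7 = 105
  Mine3–K: 35 × 4 = 140
  Mine3–M: 80 × 6 = 480
Optimal cost = 925.
Saving = 1065 − 925 = 140.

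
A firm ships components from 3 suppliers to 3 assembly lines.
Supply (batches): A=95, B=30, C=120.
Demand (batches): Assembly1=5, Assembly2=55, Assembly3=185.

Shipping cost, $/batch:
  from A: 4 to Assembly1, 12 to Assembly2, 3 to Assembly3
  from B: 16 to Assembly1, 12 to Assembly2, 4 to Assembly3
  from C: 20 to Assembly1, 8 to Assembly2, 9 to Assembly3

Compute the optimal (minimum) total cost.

1435

An optimal shipping plan:
  A→Assembly1: 5 × $4 = $20
  A→Assembly3: 90 × $3 = $270
  B→Assembly3: 30 × $4 = $120
  C→Assembly2: 55 × $8 = $440
  C→Assembly3: 65 × $9 = $585
Total = 20 + 270 + 120 + 440 + 585 = $1435.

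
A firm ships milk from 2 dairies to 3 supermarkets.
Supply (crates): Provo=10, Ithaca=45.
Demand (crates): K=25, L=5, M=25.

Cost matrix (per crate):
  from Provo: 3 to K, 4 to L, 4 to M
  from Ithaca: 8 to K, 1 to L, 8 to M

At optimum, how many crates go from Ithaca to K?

15

The minimum-cost plan:
  Provo to K: 10 × 3 = 30
  Ithaca to K: 15 × 8 = 120
  Ithaca to L: 5 × 1 = 5
  Ithaca to M: 25 × 8 = 200
Total cost = 355.
So Ithaca→K carries 15 crates.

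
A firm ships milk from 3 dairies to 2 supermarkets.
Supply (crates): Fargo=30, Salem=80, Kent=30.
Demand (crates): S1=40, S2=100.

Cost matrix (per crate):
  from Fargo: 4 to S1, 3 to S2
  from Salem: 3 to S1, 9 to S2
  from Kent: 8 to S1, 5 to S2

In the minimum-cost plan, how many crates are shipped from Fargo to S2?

30

Solving gives:
  Fargo->S2: 30 crates
  Salem->S1: 40 crates
  Salem->S2: 40 crates
  Kent->S2: 30 crates
Total cost = 720.
So Fargo→S2 carries 30 crates.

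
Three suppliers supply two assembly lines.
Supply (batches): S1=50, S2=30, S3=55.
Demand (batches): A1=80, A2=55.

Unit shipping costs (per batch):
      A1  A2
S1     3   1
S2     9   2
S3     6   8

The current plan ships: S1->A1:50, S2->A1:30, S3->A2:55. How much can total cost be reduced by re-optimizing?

370

Current plan cost = 50·3 + 30·9 + 55·8 = 860.
Optimal plan:
  S1–A1: 25 batches
  S1–A2: 25 batches
  S2–A2: 30 batches
  S3–A1: 55 batches
Optimal cost = 490.
Saving = 860 − 490 = 370.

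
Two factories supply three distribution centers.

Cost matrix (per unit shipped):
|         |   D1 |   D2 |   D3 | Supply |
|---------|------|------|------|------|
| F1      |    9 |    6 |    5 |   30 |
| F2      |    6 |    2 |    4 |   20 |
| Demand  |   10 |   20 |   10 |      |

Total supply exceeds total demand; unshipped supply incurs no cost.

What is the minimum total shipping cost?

An optimal shipping plan:
  F1–D1: 10 × 9 = 90
  F1–D3: 10 × 5 = 50
  F2–D2: 20 × 2 = 40
Total = 90 + 50 + 40 = 180.
(Supply check: F1 ships 20; F2 ships 20.)

180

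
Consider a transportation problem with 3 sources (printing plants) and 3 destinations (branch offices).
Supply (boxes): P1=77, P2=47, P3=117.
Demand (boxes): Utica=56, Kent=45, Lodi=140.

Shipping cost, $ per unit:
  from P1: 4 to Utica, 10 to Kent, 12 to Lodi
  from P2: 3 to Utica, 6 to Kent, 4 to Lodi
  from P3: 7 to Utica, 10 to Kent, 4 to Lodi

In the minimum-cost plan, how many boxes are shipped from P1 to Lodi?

Solving gives:
  P1→Utica: 56 × $4 = $224
  P1→Kent: 21 × $10 = $210
  P2→Kent: 24 × $6 = $144
  P2→Lodi: 23 × $4 = $92
  P3→Lodi: 117 × $4 = $468
Total cost = $1138.
The route P1→Lodi is not used.

0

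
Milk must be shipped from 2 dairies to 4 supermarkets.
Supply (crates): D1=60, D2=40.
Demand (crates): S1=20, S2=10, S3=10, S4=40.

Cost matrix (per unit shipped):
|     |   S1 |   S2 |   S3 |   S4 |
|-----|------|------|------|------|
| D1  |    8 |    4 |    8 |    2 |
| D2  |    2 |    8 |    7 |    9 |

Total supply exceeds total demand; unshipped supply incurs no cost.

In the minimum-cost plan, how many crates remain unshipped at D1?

10

An optimal plan:
  D1 to S2: 10 × 4 = 40
  D1 to S4: 40 × 2 = 80
  D2 to S1: 20 × 2 = 40
  D2 to S3: 10 × 7 = 70
Total cost = 230.
D1 ships 50 of its 60, leaving 10.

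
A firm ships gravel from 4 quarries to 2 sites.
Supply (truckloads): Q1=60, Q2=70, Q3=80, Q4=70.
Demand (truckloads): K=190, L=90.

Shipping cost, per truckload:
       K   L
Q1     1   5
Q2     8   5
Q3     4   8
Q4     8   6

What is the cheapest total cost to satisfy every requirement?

Optimal allocation:
  Q1 to K: 60 × 1 = 60
  Q2 to L: 70 × 5 = 350
  Q3 to K: 80 × 4 = 320
  Q4 to K: 50 × 8 = 400
  Q4 to L: 20 × 6 = 120
Total = 60 + 350 + 320 + 400 + 120 = 1250.
(Supply check: Q1 ships 60; Q2 ships 70; Q3 ships 80; Q4 ships 70.)

1250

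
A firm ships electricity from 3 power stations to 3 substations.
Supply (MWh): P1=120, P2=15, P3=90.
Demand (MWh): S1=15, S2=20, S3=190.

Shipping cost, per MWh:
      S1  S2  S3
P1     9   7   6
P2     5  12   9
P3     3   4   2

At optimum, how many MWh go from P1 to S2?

The minimum-cost plan:
  P1 to S2: 20 × 7 = 140
  P1 to S3: 100 × 6 = 600
  P2 to S1: 15 × 5 = 75
  P3 to S3: 90 × 2 = 180
Total cost = 995.
So P1→S2 carries 20 MWh.

20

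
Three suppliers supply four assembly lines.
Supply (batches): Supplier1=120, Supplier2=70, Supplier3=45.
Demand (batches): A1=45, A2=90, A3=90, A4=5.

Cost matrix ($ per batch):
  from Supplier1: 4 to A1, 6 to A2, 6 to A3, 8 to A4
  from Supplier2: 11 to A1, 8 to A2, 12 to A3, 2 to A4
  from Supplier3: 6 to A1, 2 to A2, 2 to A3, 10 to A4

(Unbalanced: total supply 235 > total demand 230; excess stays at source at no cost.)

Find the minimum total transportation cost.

One minimum-cost allocation:
  Supplier1→A1: 45 × $4 = $180
  Supplier1→A3: 75 × $6 = $450
  Supplier2→A2: 60 × $8 = $480
  Supplier2→A4: 5 × $2 = $10
  Supplier3→A2: 30 × $2 = $60
  Supplier3→A3: 15 × $2 = $30
Total = 180 + 450 + 480 + 10 + 60 + 30 = $1210.
(Supply check: Supplier1 ships 120; Supplier2 ships 65; Supplier3 ships 45.)

1210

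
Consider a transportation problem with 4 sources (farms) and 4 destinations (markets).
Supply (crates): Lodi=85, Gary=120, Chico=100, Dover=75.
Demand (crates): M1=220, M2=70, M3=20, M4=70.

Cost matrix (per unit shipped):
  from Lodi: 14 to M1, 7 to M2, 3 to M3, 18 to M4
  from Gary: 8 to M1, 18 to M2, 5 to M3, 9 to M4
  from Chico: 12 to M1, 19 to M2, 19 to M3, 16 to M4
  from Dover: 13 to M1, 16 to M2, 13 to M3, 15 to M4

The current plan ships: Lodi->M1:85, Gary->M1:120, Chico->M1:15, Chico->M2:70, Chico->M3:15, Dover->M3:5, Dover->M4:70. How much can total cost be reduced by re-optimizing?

1335

Current plan cost = 85·14 + 120·8 + 15·12 + 70·19 + 15·19 + 5·13 + 70·15 = 5060.
Optimal plan:
  Lodi to M2: 70 × 7 = 490
  Lodi to M3: 15 × 3 = 45
  Gary to M1: 45 × 8 = 360
  Gary to M3: 5 × 5 = 25
  Gary to M4: 70 × 9 = 630
  Chico to M1: 100 × 12 = 1200
  Dover to M1: 75 × 13 = 975
Optimal cost = 3725.
Saving = 5060 − 3725 = 1335.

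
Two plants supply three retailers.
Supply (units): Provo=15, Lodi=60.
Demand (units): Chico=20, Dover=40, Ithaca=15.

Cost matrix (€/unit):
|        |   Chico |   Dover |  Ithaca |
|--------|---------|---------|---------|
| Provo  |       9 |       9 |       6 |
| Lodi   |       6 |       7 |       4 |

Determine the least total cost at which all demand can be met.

490

A cheapest plan:
  Provo->Dover: 15 × €9 = €135
  Lodi->Chico: 20 × €6 = €120
  Lodi->Dover: 25 × €7 = €175
  Lodi->Ithaca: 15 × €4 = €60
Total = 135 + 120 + 175 + 60 = €490.
(Supply check: Provo ships 15; Lodi ships 60.)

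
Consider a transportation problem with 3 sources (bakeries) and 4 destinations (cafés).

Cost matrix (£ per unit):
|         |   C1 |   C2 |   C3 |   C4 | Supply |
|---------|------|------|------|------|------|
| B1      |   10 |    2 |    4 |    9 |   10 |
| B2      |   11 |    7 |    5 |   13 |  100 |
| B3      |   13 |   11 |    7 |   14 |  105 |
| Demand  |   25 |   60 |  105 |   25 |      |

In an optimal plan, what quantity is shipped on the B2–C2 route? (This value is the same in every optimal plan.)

Optimal shipments:
  B1->C2: 10 trays
  B2->C1: 25 trays
  B2->C2: 50 trays
  B2->C3: 25 trays
  B3->C3: 80 trays
  B3->C4: 25 trays
Total cost = £1680.
So B2→C2 carries 50 trays.

50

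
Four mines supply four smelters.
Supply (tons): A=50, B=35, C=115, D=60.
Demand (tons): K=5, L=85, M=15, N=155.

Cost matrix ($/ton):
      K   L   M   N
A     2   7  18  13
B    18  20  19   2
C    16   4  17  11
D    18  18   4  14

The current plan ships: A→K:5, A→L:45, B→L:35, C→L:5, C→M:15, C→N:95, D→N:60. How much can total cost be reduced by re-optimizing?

Current plan cost = 5·2 + 45·7 + 35·20 + 5·4 + 15·17 + 95·11 + 60·14 = $3185.
Optimal plan:
  A to K: 5 × $2 = $10
  A to N: 45 × $13 = $585
  B to N: 35 × $2 = $70
  C to L: 85 × $4 = $340
  C to N: 30 × $11 = $330
  D to M: 15 × $4 = $60
  D to N: 45 × $14 = $630
Optimal cost = $2025.
Saving = 3185 − 2025 = $1160.

1160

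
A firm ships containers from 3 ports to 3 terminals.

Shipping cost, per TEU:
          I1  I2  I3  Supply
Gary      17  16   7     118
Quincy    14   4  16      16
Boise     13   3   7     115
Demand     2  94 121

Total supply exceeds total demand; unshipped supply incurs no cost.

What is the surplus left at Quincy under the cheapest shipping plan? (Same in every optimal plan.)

16

An optimal plan:
  Gary->I3: 102 × 7 = 714
  Boise->I1: 2 × 13 = 26
  Boise->I2: 94 × 3 = 282
  Boise->I3: 19 × 7 = 133
Total cost = 1155.
Quincy ships 0 of its 16, leaving 16.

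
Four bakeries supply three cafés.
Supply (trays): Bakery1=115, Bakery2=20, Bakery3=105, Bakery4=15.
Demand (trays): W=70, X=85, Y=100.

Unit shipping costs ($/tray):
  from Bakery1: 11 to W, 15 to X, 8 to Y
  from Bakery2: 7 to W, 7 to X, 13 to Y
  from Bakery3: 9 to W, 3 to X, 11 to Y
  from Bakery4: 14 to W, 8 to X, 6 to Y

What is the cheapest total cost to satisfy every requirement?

One minimum-cost allocation:
  Bakery1→W: 30 trays
  Bakery1→Y: 85 trays
  Bakery2→W: 20 trays
  Bakery3→W: 20 trays
  Bakery3→X: 85 trays
  Bakery4→Y: 15 trays
Total cost = $1675.
(Supply check: Bakery1 ships 115; Bakery2 ships 20; Bakery3 ships 105; Bakery4 ships 15.)

1675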